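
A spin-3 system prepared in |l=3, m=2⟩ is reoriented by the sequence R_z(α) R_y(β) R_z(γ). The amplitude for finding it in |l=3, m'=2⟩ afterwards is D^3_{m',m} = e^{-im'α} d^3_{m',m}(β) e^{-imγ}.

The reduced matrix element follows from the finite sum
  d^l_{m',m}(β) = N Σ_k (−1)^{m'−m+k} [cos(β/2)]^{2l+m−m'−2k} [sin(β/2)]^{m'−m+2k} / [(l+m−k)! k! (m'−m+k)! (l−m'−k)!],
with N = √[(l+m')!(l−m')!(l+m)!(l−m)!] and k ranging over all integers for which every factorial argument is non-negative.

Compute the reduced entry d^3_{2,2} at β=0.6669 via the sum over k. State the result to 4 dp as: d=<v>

d^3_{2,2}(β=0.6669) via the finite sum:
Half-angle: c=0.944919, s=0.327305. N=√(120·1·120·1)=120.000000
Admissible k: 0..1 (factorial args all ≥0)
  k=0: (−1)^0·120.0000/(120)·0.9449^6·0.3273^0 = +0.711815
  k=1: (−1)^1·120.0000/(24)·0.9449^4·0.3273^2 = -0.427025
d^3_{2,2}(0.6669) = +0.711815 -0.427025 = +0.284790

d=0.2848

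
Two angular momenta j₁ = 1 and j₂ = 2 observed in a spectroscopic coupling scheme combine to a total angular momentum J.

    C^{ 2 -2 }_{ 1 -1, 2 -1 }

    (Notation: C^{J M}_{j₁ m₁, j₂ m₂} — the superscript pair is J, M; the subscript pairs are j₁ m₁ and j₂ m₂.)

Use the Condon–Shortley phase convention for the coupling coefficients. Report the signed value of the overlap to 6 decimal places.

√[5·1!1!3!/6! · 0!2!1!3!0!4!] = √(12)
  +(−1)^1/∏(1,0,1,0,0,3)! = -1/6  (running -1/6)
⟨..|..⟩ = √(12)·(-1/6) = -0.577350

-0.577350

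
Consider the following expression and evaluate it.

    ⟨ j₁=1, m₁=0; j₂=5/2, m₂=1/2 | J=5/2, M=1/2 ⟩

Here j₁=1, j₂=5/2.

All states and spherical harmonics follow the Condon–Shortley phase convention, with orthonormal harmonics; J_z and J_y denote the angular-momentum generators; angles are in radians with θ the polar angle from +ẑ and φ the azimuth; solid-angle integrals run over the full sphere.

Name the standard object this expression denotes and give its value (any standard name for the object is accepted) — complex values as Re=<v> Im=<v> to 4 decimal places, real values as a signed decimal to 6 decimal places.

Clebsch–Gordan coefficient, −√(1/35) ≈ -0.169031

This is a Clebsch–Gordan (vector-coupling) coefficient.
√[6·1!1!4!/7! · 1!1!3!2!3!2!] = √(144/35)
  +(−1)^0/∏(0,1,1,3,0,1)! = 1/6  (running 1/6)
  +(−1)^1/∏(1,0,0,2,1,2)! = -1/4  (running -1/12)
⟨..|..⟩ = √(144/35)·(-1/12) = -0.169031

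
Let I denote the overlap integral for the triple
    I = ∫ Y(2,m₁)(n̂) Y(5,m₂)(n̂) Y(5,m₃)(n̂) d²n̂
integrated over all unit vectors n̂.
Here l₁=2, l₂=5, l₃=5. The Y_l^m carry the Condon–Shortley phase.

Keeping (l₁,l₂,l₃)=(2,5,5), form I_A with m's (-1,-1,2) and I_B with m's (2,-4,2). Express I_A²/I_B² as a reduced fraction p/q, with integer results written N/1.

Shared (l₁,l₂,l₃)=(2,5,5): N and (l;000)² cancel in I_A²/I_B².
A: Δ = 2!·2!·8!/13! = 1/38610; Racah Σ t=1..2: t=1:−1/1440 t=2:+1/2880 = -1/2880; ⇒ 3j(2 5 5; -1 -1 2)² = 7/715, sgn +1
B: Δ = 2!·2!·8!/13! = 1/38610; Racah Σ t=0..0: t=0:+1/20160 = 1/20160; ⇒ 3j(2 5 5; 2 -4 2)² = 12/715, sgn -1
I_A²/I_B² = (7/715)/(12/715) = 7/12

7/12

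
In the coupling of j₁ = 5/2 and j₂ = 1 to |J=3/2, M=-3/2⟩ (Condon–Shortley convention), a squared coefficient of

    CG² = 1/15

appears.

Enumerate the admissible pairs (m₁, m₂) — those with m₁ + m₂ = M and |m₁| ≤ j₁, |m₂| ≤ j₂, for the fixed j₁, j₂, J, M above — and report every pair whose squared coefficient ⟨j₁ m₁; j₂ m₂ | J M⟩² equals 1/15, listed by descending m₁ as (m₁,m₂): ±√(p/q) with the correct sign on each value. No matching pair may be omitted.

Admissible pairs with m₁+m₂ = M = -3/2: (-5/2,1), (-3/2,0), (-1/2,-1)
  (m₁,m₂)=(-1/2,-1): CG² = 1/15, CG = +√(1/15)   ← matches the target
  (m₁,m₂)=(-3/2,0): CG² = 4/15, CG = −√(4/15)
  (m₁,m₂)=(-5/2,1): CG² = 2/3, CG = +√(2/3)
Pairs with CG² = 1/15: (-1/2,-1): +√(1/15)

(-1/2,-1): +√(1/15)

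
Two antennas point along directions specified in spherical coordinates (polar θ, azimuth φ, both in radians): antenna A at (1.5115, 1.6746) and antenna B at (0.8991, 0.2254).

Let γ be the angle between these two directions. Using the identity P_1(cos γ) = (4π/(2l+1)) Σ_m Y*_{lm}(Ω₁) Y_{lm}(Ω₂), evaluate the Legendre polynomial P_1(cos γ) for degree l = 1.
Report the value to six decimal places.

Addition theorem: P_1(cos γ) = (4π/3) Σ_m Y*_{lm}(Ω₁) Y_{lm}(Ω₂), m = −1…1:
  m=-1: (-0.035736, 0.343030) × (0.263601, -0.060443) = (0.011314, 0.092583)  (running Σ = (0.011314, 0.092583))
  m=0: (0.028955, -0.000000) × (0.304065, 0.000000) = (0.008804, 0.000000)  (running Σ = (0.020118, 0.092583))
  m=1: (0.035736, 0.343030) × (-0.263601, -0.060443) = (0.011314, -0.092583)  (running Σ = (0.031431, 0.000000))
Total Σ_m = (0.031431, 0.000000). Multiply by 4.188790: (0.131660, 0.000000). P_1(cos γ) = 0.131660

0.131660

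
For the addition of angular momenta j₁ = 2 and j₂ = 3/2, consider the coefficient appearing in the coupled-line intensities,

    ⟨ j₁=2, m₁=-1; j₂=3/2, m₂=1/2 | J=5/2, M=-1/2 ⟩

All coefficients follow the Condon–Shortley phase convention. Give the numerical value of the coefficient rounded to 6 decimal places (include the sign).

-0.597614

j₁+j₂−J=1  J+j₁−j₂=3  J−j₁+j₂=2  j₁+j₂+J+1=7
(j₁±m₁, j₂±m₂, J±M) = (1,3,2,1,2,3)
P² = 72/35
sum k=0..1:
  [0] +1/12 = 1/12
  [1] −1/2 = -1/2
S = -5/12
C² = P²·S² = 5/14 ; C = -0.597614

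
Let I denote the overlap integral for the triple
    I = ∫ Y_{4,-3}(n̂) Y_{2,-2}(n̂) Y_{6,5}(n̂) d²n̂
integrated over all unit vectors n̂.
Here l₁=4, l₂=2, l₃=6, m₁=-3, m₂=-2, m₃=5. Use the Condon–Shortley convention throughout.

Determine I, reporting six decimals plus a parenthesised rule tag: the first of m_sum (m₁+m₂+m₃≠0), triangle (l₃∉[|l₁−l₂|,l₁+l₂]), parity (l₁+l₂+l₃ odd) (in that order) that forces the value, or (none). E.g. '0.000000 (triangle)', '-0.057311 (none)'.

-0.288917 (none)

Rules hold: Σm=0, L=12 even, 2≤6≤6.
N = 9·5·13 = 585
Δ = 0!·8!·4!/13! = 1/6435
Racah Σ t=0..0: t=0:+1/2304 = 1/2304
⇒ 3j(4 2 6; 0 0 0)² = 5/143, sgn +1
Racah Σ t=0..0: t=0:+1/120960 = 1/120960
⇒ 3j(4 2 6; -3 -2 5)² = 2/39, sgn -1
4πI² = N·(3j₀)²·(3jₘ)² = 150/143
I = -1·√(1.04895/4π) = -0.28891672
No selection rule forces the value: the integral is nonzero (none).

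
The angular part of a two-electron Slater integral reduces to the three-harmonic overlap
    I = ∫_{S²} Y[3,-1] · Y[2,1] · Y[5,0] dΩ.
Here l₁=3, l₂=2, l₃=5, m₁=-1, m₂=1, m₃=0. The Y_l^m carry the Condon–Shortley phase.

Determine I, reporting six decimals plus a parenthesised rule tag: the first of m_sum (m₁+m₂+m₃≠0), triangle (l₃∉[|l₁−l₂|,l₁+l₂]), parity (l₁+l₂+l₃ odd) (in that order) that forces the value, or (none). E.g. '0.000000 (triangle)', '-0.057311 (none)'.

Checks pass: Σm=0; 10 even; l₃=5∈[1,5].
(2·3+1)(2·2+1)(2·5+1) = 385
Δ: 0! 6! 4! / 11! → 1/2310
sum: t=0:+1/144 = 1/144
3j²(3 2 5; 0 0 0) = Δ·Π!·Σ² = 10/231  (sign -1)
sum: t=0:+1/288 = 1/288
3j²(3 2 5; -1 1 0) = Δ·Π!·Σ² = 5/231  (sign -1)
combine: 4πI² = 385·10/231·5/231 = 250/693
take √, sign +1: I = 0.16943318
No selection rule forces the value: the integral is nonzero (none).

0.169433 (none)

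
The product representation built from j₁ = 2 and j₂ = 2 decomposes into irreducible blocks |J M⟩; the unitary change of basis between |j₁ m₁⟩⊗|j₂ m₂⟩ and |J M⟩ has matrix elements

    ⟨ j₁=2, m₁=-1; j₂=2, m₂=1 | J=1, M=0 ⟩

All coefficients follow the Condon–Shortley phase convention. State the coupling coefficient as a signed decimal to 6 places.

+√(1/10) ≈ +0.316228

j₁+j₂−J=3  J+j₁−j₂=1  J−j₁+j₂=1  j₁+j₂+J+1=6
(j₁±m₁, j₂±m₂, J±M) = (1,3,3,1,1,1)
P² = 9/10
sum k=2..3:
  [2] +1/2 = 1/2
  [3] −1/6 = -1/6
S = 1/3
C² = P²·S² = 1/10 ; C = +0.316228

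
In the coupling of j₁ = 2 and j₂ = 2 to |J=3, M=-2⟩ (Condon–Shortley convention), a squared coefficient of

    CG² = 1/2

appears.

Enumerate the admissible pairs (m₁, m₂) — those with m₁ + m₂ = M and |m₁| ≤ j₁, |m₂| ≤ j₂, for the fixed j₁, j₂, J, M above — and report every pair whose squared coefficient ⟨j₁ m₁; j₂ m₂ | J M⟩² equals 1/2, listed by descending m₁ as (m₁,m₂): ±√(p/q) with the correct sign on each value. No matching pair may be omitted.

Admissible pairs with m₁+m₂ = M = -2: (-2,0), (-1,-1), (0,-2)
  (m₁,m₂)=(0,-2): CG² = 1/2, CG = +√(1/2)   ← matches the target
  (m₁,m₂)=(-1,-1): CG² = 0/1, CG = 0
  (m₁,m₂)=(-2,0): CG² = 1/2, CG = −√(1/2)   ← matches the target
Pairs with CG² = 1/2: (0,-2): +√(1/2); (-2,0): −√(1/2)

(0,-2): +√(1/2); (-2,0): −√(1/2)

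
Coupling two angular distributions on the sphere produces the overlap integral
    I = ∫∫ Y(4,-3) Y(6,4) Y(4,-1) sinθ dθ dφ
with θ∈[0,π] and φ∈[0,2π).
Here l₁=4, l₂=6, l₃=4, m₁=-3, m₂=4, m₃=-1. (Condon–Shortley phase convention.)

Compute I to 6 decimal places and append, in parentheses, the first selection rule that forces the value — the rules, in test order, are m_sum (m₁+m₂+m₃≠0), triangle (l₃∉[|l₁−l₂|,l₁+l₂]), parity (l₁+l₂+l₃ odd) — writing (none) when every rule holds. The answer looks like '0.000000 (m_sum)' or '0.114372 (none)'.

-0.030176 (none)

m-sum 0 ✓  L=14 even ✓  2≤4≤10 ✓
Π(2lᵢ+1) = 9×13×9 = 1053
triangle coeff Δ(4,6,4) = 1/1261260
Σ_t [2,4]: t=2:+1/4608 t=3:−1/1296 t=4:+1/4608 = -7/20736
(3j)²=20/1287 [(4 6 4; 0 0 0)], sign=-1
Σ_t [5,6]: t=5:−1/28800 t=6:+1/34560 = -1/172800
(3j)²=1/1430 [(4 6 4; -3 4 -1)], sign=+1
⇒ 4πI² = 18/1573
I = (-1)√(18/1573/(4π)) = -0.03017637
No selection rule forces the value: the integral is nonzero (none).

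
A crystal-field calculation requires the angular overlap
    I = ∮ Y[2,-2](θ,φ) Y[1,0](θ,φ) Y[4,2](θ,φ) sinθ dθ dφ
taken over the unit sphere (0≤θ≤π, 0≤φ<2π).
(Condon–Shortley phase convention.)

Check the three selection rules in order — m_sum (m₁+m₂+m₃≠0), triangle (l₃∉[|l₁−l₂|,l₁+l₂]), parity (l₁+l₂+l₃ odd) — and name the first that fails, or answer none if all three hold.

m₁+m₂+m₃ = -2 + 0 + 2 = 0  ✓
triangle: need |l₁−l₂| ≤ l₃ ≤ l₁+l₂ = [1,3]; l₃=4 is outside  ✗
parity: l₁+l₂+l₃ = 7 is odd

triangle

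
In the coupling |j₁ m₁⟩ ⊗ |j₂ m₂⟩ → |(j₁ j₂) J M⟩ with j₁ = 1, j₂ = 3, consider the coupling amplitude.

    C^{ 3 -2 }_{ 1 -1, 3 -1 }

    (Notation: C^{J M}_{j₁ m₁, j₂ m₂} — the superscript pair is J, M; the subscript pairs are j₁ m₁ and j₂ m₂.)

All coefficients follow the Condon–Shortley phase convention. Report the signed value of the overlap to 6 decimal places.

-0.645497

triangle: 1!·1!·5!/8! = 120/40320
(j±m)!: 0!·2!·2!·4!·1!·5! = 11520
prefactor² = (2J+1)·Δ·N² = 240
  k=1: −1/(1!·0!·1!·1!·0!·4!) = -1/24
Σ = -1/24  ⇒  CG² = 240·(-1/24)² = 5/12
CG = −√(5/12) = -0.645497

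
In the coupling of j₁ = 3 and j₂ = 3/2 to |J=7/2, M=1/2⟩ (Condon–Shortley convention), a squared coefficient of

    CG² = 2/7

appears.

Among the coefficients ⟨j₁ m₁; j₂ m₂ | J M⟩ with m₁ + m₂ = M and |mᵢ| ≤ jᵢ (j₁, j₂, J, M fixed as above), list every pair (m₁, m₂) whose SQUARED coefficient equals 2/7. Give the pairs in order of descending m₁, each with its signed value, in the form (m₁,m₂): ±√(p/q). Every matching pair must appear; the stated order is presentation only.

Admissible pairs with m₁+m₂ = M = 1/2: (-1,3/2), (0,1/2), (1,-1/2), (2,-3/2)
  (m₁,m₂)=(2,-3/2): CG² = 5/21, CG = +√(5/21)
  (m₁,m₂)=(1,-1/2): CG² = 2/7, CG = +√(2/7)   ← matches the target
  (m₁,m₂)=(0,1/2): CG² = 2/21, CG = −√(2/21)
  (m₁,m₂)=(-1,3/2): CG² = 8/21, CG = −√(8/21)
Pairs with CG² = 2/7: (1,-1/2): +√(2/7)

(1,-1/2): +√(2/7)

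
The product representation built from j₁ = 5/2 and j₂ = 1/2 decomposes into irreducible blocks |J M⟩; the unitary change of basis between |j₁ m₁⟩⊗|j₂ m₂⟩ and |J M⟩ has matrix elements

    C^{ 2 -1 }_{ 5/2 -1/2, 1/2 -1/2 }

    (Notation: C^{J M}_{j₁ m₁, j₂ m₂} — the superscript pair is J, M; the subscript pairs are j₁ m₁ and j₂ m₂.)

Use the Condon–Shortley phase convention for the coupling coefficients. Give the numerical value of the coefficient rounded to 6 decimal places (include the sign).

+√(1/3) = +0.577350

√[5·1!4!0!/6! · 2!3!0!1!1!3!] = √(12)
  +(−1)^0/∏(0,1,3,0,1,0)! = 1/6  (running 1/6)
⟨..|..⟩ = √(12)·(1/6) = +0.577350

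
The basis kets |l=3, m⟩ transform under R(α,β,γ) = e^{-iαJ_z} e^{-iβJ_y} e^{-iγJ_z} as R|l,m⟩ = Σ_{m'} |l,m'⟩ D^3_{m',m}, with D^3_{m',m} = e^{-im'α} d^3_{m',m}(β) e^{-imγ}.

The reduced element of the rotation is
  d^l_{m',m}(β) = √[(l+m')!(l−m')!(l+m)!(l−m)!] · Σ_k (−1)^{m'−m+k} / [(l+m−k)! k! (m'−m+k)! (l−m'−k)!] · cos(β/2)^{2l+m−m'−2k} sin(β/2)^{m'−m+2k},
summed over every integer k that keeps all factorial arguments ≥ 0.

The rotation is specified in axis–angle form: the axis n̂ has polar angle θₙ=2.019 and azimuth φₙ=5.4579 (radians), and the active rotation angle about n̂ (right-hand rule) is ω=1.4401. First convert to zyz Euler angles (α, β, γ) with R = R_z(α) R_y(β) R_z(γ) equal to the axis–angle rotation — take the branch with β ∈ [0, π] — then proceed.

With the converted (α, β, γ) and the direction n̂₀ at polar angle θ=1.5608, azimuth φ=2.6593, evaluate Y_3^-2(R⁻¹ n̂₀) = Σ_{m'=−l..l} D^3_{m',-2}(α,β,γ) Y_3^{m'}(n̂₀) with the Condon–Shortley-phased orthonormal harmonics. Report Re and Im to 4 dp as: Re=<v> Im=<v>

Re=0.3496 Im=0.1719

Axis–angle → zyz. n̂ = (sinθₙcosφₙ, sinθₙsinφₙ, cosθₙ) = (+0.611345, -0.662169, -0.433347), ω = 1.4401.
R = I cosω + sinω [n̂]ₓ + (1−cosω) n̂n̂ᵀ gives
  R = [+0.455359, +0.077595, -0.886920; -0.781708, +0.511649, -0.356578; +0.426123, +0.855684, +0.293641]
β = atan2(√(R₁₃²+R₂₃²), R₃₃) = 1.272763; α = atan2(R₂₃, R₁₃) mod 2π = 3.523858; γ = atan2(R₃₂, −R₃₁) mod 2π = 2.032836
Need the full column D^3_{m',-2} for m'=−3..3 at α=3.5239, β=1.2728, γ=2.0328.
cos(β/2)=0.804251, sin(β/2)=0.594289
d^3_{-3,-2}: single k=1 term ⇒ +0.489816;  D = -0.234863+0.429836i
d^3_{-2,-2}: k∈[0..1] ⇒ +0.270615 -0.738810 = -0.468196;  D = -0.055032+0.464950i
d^3_{-1,-2}: k∈[0..1] ⇒ -0.632349 +0.690556 = +0.058207;  D = +0.015214+0.056183i
d^3_{0,-2}: k∈[0..1] ⇒ +0.809326 -0.441912 = +0.367415;  D = -0.221393-0.293221i
d^3_{1,-2}: k∈[0..1] ⇒ -0.690556 +0.188530 = -0.502026;  D = -0.430123-0.258890i
d^3_{2,-2}: k∈[0..1] ⇒ +0.403408 -0.044054 = +0.359354;  D = -0.354790-0.057092i
d^3_{3,-2}: single k=0 term ⇒ -0.146035;  D = -0.142428+0.032256i
Y_3^{m'}(θ=1.5608,φ=2.6593) and Σ D·Y over m':
  (-0.2349+0.4298i)·(-0.0516-0.4140i)  (-0.0550+0.4650i)·(+0.0058+0.0084i)  (+0.0152+0.0562i)·(+0.2862+0.1498i)  (-0.2214-0.2932i)·(-0.0112+0.0000i)  (-0.4301-0.2589i)·(-0.2862+0.1498i)  (-0.3548-0.0571i)·(+0.0058-0.0084i)  (-0.1424+0.0323i)·(+0.0516-0.4140i)
Y_3^-2(R⁻¹ n̂) = +0.349570+0.171858i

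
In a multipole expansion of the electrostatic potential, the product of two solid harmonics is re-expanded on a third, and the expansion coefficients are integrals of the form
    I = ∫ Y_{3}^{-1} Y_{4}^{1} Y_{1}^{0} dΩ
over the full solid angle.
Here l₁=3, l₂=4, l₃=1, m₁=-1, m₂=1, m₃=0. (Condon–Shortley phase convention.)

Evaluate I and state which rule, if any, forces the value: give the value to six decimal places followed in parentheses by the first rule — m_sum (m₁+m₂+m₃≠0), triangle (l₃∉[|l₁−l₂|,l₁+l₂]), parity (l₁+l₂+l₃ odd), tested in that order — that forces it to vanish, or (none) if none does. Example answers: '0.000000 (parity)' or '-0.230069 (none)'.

Rules hold: Σm=0, L=8 even, 1≤1≤7.
N = 7·9·3 = 189
Δ = 6!·0!·2!/9! = 1/252
Racah Σ t=3..3: t=3:−1/36 = -1/36
⇒ 3j(3 4 1; 0 0 0)² = 4/63, sgn +1
Racah Σ t=4..4: t=4:+1/48 = 1/48
⇒ 3j(3 4 1; -1 1 0)² = 5/84, sgn -1
4πI² = N·(3j₀)²·(3jₘ)² = 5/7
I = -1·√(0.714286/4π) = -0.23841361
No selection rule forces the value: the integral is nonzero (none).

-0.238414 (none)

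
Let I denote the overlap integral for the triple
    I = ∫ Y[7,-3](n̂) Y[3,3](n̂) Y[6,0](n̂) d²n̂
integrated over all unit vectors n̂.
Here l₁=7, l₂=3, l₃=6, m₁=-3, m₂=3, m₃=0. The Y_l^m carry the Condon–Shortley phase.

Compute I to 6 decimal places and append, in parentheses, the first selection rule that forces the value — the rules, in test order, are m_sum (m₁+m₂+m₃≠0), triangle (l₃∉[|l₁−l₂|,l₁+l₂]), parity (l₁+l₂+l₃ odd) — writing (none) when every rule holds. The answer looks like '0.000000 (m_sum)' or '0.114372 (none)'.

Checks pass: Σm=0; 16 even; l₃=6∈[4,10].
(2·7+1)(2·3+1)(2·6+1) = 1365
Δ: 4! 10! 2! / 17! → 1/2042040
sum: t=1:−1/207360 t=2:+1/57600 t=3:−1/207360 = 1/129600
3j²(7 3 6; 0 0 0) = Δ·Π!·Σ² = 168/12155  (sign +1)
sum: t=4:+1/829440 = 1/829440
3j²(7 3 6; -3 3 0) = Δ·Π!·Σ² = 225/9724  (sign +1)
combine: 4πI² = 1365·168/12155·225/9724 = 198450/454597
take √, sign +1: I = 0.18638345
No selection rule forces the value: the integral is nonzero (none).

0.186383 (none)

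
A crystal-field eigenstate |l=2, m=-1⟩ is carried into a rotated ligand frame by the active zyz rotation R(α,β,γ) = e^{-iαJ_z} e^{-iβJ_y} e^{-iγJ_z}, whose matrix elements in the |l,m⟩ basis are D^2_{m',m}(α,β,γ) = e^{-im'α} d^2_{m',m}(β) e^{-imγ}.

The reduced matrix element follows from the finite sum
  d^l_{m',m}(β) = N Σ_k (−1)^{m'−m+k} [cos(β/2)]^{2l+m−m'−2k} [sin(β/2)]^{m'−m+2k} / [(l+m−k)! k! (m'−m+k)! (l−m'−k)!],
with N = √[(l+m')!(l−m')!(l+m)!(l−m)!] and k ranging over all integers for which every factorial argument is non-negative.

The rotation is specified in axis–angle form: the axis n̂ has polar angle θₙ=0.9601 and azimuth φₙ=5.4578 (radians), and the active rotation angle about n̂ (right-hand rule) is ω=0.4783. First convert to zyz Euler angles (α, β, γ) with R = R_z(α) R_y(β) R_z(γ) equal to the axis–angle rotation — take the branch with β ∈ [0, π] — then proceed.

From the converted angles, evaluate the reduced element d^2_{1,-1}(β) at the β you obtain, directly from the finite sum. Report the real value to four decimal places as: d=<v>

Axis–angle → zyz. n̂ = (sinθₙcosφₙ, sinθₙsinφₙ, cosθₙ) = (+0.555675, -0.601992, +0.573438), ω = 0.4783.
R = I cosω + sinω [n̂]ₓ + (1−cosω) n̂n̂ᵀ gives
  R = [+0.922430, -0.301476, -0.241320; +0.226397, +0.928447, -0.294500; +0.312838, +0.217022, +0.924681]
β = atan2(√(R₁₃²+R₂₃²), R₃₃) = 0.390601; α = atan2(R₂₃, R₁₃) mod 2π = 4.025917; γ = atan2(R₃₂, −R₃₁) mod 2π = 2.535095
d^2_{1,-1}(β=0.3906) via the finite sum:
c=cos(0.390601/2)=0.980989, s=sin(0.390601/2)=0.194061; N=√[6·1·1·6]=6.000000
The bounds max(0,m−m')=0 and min(l+m,l−m')=1 give 2 terms
  k=0: (−1)^2·6.0000/(2)·0.9810^2·0.1941^2 = +0.108724
  k=1: (−1)^3·6.0000/(6)·0.9810^0·0.1941^4 = -0.001418
d^2_{1,-1}(0.3906) = +0.108724 -0.001418 = +0.107306

d=0.1073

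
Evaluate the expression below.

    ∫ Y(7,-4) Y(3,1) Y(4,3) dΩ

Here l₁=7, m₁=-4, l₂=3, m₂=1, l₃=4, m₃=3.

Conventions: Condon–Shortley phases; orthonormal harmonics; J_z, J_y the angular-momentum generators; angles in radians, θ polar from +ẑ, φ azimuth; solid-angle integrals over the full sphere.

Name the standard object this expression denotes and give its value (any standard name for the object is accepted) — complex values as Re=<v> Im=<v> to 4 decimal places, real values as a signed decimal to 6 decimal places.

This is a Gaunt coefficient — the integral of a triple product of spherical harmonics over the sphere.
Checks pass: Σm=0; 14 even; l₃=4∈[4,10].
(2·7+1)(2·3+1)(2·4+1) = 945
Δ: 6! 8! 0! / 15! → 1/45045
sum: t=3:−1/20736 = -1/20736
3j²(7 3 4; 0 0 0) = Δ·Π!·Σ² = 35/1287  (sign -1)
sum: t=4:+1/241920 = 1/241920
3j²(7 3 4; -4 1 3) = Δ·Π!·Σ² = 2/91  (sign -1)
combine: 4πI² = 945·35/1287·2/91 = 1050/1859
take √, sign +1: I = 0.21200691

Gaunt coefficient, +0.212007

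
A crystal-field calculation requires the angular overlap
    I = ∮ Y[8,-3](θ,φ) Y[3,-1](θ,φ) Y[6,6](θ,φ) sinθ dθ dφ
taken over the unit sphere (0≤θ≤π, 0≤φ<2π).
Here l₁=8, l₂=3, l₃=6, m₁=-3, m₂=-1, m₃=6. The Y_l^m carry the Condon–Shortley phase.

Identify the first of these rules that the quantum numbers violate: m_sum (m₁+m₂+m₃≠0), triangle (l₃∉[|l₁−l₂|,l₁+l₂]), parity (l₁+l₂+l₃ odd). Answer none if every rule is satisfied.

Σmᵢ = 2  ✗
l₃∈[|l₁−l₂|,l₁+l₂]=[5,11], have l₃=6
Σlᵢ = 17 ⇒ odd

m_sum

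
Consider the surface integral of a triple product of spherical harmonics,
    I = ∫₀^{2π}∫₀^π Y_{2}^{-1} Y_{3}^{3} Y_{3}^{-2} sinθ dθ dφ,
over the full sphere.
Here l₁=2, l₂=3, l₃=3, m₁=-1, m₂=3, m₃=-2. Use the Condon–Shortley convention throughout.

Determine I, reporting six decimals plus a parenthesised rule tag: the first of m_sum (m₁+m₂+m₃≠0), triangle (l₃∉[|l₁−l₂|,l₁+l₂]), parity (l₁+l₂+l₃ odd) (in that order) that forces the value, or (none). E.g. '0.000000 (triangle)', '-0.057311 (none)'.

Rules hold: Σm=0, L=8 even, 1≤3≤5.
N = 5·7·7 = 245
Δ = 2!·2!·4!/9! = 1/3780
Racah Σ t=0..2: t=0:+1/24 t=1:−1/4 t=2:+1/24 = -1/6
⇒ 3j(2 3 3; 0 0 0)² = 4/105, sgn +1
Racah Σ t=2..2: t=2:+1/48 = 1/48
⇒ 3j(2 3 3; -1 3 -2)² = 5/84, sgn -1
4πI² = N·(3j₀)²·(3jₘ)² = 5/9
I = -1·√(0.555556/4π) = -0.21026104
No selection rule forces the value: the integral is nonzero (none).

-0.210261 (none)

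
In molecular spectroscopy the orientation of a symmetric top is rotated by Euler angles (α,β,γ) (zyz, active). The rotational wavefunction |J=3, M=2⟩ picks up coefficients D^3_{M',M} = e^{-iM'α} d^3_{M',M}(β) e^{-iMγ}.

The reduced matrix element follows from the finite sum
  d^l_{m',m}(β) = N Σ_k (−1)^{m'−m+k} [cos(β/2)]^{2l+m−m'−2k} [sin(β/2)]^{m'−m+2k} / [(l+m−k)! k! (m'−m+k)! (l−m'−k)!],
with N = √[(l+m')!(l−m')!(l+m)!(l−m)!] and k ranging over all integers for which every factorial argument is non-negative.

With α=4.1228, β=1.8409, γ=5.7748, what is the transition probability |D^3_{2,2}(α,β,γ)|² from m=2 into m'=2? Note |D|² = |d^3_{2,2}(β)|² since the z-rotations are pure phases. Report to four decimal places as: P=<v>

P=0.1416

D^3_{2,2}(4.1228,1.8409,5.7748) = e^{-i·2·4.1228}·d^3_{2,2}(1.8409)·e^{-i·2·5.7748}. Compute d first:
With c≡cos(β/2)=0.605462 and s≡sin(β/2)=0.795874, N=[120·1·120·1]^{1/2}=120.000000
The bounds max(0,m−m')=0 and min(l+m,l−m')=1 give 2 terms
  k=0: (−1)^0·120.0000/(120)·0.6055^6·0.7959^0 = +0.049263
  k=1: (−1)^1·120.0000/(24)·0.6055^4·0.7959^2 = -0.425605
d^3_{2,2}(1.8409) = +0.049263 -0.425605 = -0.376342
|D^3_{2,2}|² = |d^3_{2,2}(β)|² = (-0.376342)² = 0.141633 (the z-rotation phases have unit modulus)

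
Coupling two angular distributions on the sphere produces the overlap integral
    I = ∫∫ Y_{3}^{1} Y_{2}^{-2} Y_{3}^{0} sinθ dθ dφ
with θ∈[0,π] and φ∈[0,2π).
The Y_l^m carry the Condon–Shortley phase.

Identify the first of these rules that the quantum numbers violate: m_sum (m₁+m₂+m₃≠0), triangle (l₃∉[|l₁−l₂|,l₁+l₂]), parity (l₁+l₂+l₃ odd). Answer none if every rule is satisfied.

m_sum

m₁+m₂+m₃ = 1 − 2 + 0 = -1  ✗
triangle: |3−2|=1 ≤ l₃=3 ≤ 3+2=5
parity: l₁+l₂+l₃ = 8 is even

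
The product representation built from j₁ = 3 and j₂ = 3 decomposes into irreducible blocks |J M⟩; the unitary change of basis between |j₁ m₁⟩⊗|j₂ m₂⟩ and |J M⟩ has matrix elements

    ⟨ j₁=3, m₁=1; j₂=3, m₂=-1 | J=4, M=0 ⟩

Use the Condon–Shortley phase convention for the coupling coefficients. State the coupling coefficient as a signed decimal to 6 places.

+0.080582

√[9·2!4!4!/11! · 4!2!2!4!4!4!] = √(663552/1925)
  +(−1)^0/∏(0,2,2,2,2,2)! = 1/32  (running 1/32)
  +(−1)^1/∏(1,1,1,1,3,3)! = -1/36  (running 1/288)
  +(−1)^2/∏(2,0,0,0,4,4)! = 1/1152  (running 5/1152)
⟨..|..⟩ = √(663552/1925)·(5/1152) = +0.080582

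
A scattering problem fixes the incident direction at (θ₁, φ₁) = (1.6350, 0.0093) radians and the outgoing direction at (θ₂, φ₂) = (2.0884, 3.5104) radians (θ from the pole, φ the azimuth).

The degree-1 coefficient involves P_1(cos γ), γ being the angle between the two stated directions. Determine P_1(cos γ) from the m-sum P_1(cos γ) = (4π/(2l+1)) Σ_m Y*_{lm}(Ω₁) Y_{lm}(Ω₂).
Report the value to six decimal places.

Term-by-term m-sum for l=1 (normalisation 4π/3 = 4.188790):
  m=-1: Y*=(0.344767, 0.003206)  Y=(-0.280048, 0.108236)  product (-0.096899, 0.036418)
  m=+0: Y*=(-0.031349, -0.000000)  Y=(-0.241760, 0.000000)  product (0.007579, 0.000000)
  m=+1: Y*=(-0.344767, 0.003206)  Y=(0.280048, 0.108236)  product (-0.096899, -0.036418)
Σ over m = (-0.186218, 0.000000); ×(4π/3) → (-0.780030, 0.000000). Real part: -0.780030

-0.780030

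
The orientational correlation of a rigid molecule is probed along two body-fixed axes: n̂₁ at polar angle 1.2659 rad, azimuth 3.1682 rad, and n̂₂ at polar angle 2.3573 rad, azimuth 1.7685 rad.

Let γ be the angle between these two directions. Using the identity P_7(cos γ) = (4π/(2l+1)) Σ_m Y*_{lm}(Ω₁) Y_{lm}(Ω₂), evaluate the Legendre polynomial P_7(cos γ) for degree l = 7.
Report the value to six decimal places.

Summing Y*_{l m}(θ₁,φ₁)·Y_{l m}(θ₂,φ₂) over m ∈ [−7, 7]; prefactor 4π/(2·7+1) = 0.837758:
  m=-7: (-0.353084, -0.066533) × (0.043093, 0.008148) = (-0.014673, -0.005744)  (running Σ = (-0.014673, -0.005744))
  m=-6: (0.417705, 0.067257) × (0.061699, -0.152447) = (0.036025, -0.059528)  (running Σ = (0.021352, -0.065272))
  m=-5: (-0.049260, -0.006592) × (-0.297096, -0.195616) = (0.013345, 0.011595)  (running Σ = (0.034697, -0.053678))
  m=-4: (-0.331598, -0.035426) × (-0.319566, 0.323047) = (0.117412, -0.095801)  (running Σ = (0.152109, -0.149479))
  m=-3: (0.170984, 0.013677) × (0.127154, 0.188636) = (0.019161, 0.033993)  (running Σ = (0.171270, -0.115486))
  m=-2: (0.266654, 0.014203) × (-0.214846, 0.089674) = (-0.058563, 0.020861)  (running Σ = (0.112707, -0.094625))
  m=-1: (-0.210725, -0.005608) × (0.067943, 0.339170) = (-0.012415, -0.071852)  (running Σ = (0.100292, -0.166478))
  m=0: (-0.244490, -0.000000) × (-0.135962, 0.000000) = (0.033241, 0.000000)  (running Σ = (0.133534, -0.166478))
  m=1: (0.210725, -0.005608) × (-0.067943, 0.339170) = (-0.012415, 0.071852)  (running Σ = (0.121119, -0.094625))
  m=2: (0.266654, -0.014203) × (-0.214846, -0.089674) = (-0.058563, -0.020861)  (running Σ = (0.062555, -0.115486))
  m=3: (-0.170984, 0.013677) × (-0.127154, 0.188636) = (0.019161, -0.033993)  (running Σ = (0.081717, -0.149479))
  m=4: (-0.331598, 0.035426) × (-0.319566, -0.323047) = (0.117412, 0.095801)  (running Σ = (0.199129, -0.053678))
  m=5: (0.049260, -0.006592) × (0.297096, -0.195616) = (0.013345, -0.011595)  (running Σ = (0.212474, -0.065272))
  m=6: (0.417705, -0.067257) × (0.061699, 0.152447) = (0.036025, 0.059528)  (running Σ = (0.248499, -0.005744))
  m=7: (0.353084, -0.066533) × (-0.043093, 0.008148) = (-0.014673, 0.005744)  (running Σ = (0.233826, -0.000000))
Σ over m = (0.233826, -0.000000); ×(4π/15) → (0.195890, -0.000000). Real part: 0.195890

0.195890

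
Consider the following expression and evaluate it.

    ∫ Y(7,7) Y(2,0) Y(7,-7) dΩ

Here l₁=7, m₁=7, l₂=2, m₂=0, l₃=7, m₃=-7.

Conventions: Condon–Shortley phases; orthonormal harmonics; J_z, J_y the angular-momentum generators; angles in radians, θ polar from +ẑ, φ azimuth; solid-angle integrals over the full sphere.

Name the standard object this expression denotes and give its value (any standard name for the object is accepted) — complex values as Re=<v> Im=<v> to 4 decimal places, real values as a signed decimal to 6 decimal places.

This is a Gaunt coefficient — the integral of a triple product of spherical harmonics over the sphere.
m-sum 0 ✓  L=16 even ✓  5≤7≤9 ✓
Π(2lᵢ+1) = 15×5×15 = 1125
triangle coeff Δ(7,2,7) = 1/185640
Σ_t [0,2]: t=0:+1/2419200 t=1:−1/518400 t=2:+1/2419200 = -1/907200
(3j)²=56/3315 [(7 2 7; 0 0 0)], sign=+1
Σ_t [0,0]: t=0:+1/1916006400 = 1/1916006400
(3j)²=91/2040 [(7 2 7; 7 0 -7)], sign=+1
⇒ 4πI² = 245/289
I = (+1)√(245/289/(4π)) = 0.25973423

Gaunt coefficient, +0.259734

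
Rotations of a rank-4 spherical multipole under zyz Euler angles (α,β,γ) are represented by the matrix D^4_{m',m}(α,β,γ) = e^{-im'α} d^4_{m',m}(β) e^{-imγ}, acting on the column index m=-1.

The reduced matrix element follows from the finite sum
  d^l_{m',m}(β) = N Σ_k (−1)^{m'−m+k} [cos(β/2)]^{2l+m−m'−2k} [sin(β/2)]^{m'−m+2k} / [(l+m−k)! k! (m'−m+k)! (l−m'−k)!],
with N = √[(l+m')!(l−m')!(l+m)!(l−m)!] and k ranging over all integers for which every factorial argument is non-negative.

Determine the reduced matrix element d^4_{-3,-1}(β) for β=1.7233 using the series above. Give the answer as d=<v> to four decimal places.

d^4_{-3,-1}(β=1.7233) via the finite sum:
With c≡cos(β/2)=0.651186 and s≡sin(β/2)=0.758918, N=[1·5040·6·120]^{1/2}=1904.940944
k∈{2,3} keeps every argument non-negative
  k=2: (−1)^0·1904.9409/(240)·0.6512^6·0.7589^2 = +0.348571
  k=3: (−1)^1·1904.9409/(144)·0.6512^4·0.7589^4 = -0.789077
d^4_{-3,-1}(1.7233) = +0.348571 -0.789077 = -0.440506

d=-0.4405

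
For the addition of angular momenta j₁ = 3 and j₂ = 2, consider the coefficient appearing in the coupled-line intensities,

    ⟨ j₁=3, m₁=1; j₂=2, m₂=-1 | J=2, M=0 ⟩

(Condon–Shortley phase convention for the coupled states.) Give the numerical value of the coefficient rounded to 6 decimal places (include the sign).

√[5·3!3!1!/8! · 4!2!1!3!2!2!] = √(36/7)
  +(−1)^0/∏(0,3,2,1,1,0)! = 1/12  (running 1/12)
  +(−1)^1/∏(1,2,1,0,2,1)! = -1/4  (running -1/6)
⟨..|..⟩ = √(36/7)·(-1/6) = -0.377964

-0.377964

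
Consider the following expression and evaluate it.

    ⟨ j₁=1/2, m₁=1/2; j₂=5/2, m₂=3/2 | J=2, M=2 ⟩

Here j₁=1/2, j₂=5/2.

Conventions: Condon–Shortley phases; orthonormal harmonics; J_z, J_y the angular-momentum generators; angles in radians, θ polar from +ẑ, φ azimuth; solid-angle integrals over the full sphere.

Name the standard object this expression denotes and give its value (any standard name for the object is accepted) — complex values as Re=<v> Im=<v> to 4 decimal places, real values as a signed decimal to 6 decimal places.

This is a Clebsch–Gordan (vector-coupling) coefficient.
√[5·1!0!4!/6! · 1!0!4!1!4!0!] = √(96)
  +(−1)^0/∏(0,1,0,4,0,0)! = 1/24  (running 1/24)
⟨..|..⟩ = √(96)·(1/24) = +0.408248

Clebsch–Gordan coefficient, +√(1/6) ≈ +0.408248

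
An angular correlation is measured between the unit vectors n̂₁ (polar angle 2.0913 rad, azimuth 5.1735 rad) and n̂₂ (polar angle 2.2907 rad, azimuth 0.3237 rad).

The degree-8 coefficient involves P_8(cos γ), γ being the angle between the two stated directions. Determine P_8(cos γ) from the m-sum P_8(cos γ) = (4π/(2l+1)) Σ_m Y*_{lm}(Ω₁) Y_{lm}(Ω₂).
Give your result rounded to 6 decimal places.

Expand P_8 via completeness: Σ_{m} conj(Y_{8,m}) at Ω₁ times Y_{8,m} at Ω₂ —
  m=-8: Y*=-0.141262-0.086084i  Y=-0.044821-0.027603i  product +0.003955+0.007758i
  m=-7: Y*=-0.032650+0.377898i  Y=+0.118253+0.141798i  product -0.057446+0.040058i
  m=-6: Y*=+0.404736-0.159281i  Y=-0.136241-0.349803i  product -0.110858-0.119877i
  m=-5: Y*=-0.104689-0.094589i  Y=+0.021625+0.452971i  product +0.040582-0.049467i
  m=-4: Y*=+0.075328-0.268368i  Y=+0.058338-0.205979i  product -0.050884-0.031172i
  m=-3: Y*=-0.291179+0.055234i  Y=+0.128845-0.188455i  product -0.027108+0.061991i
  m=-2: Y*=-0.084746-0.111809i  Y=-0.280747+0.212276i  product +0.047526+0.013400i
  m=-1: Y*=-0.145153+0.292156i  Y=-0.070265+0.023574i  product +0.003312-0.023950i
  m=+0: Y*=-0.094257-0.000000i  Y=+0.362362+0.000000i  product -0.034155-0.000000i
  m=+1: Y*=+0.145153+0.292156i  Y=+0.070265+0.023574i  product +0.003312+0.023950i
  m=+2: Y*=-0.084746+0.111809i  Y=-0.280747-0.212276i  product +0.047526-0.013400i
  m=+3: Y*=+0.291179+0.055234i  Y=-0.128845-0.188455i  product -0.027108-0.061991i
  m=+4: Y*=+0.075328+0.268368i  Y=+0.058338+0.205979i  product -0.050884+0.031172i
  m=+5: Y*=+0.104689-0.094589i  Y=-0.021625+0.452971i  product +0.040582+0.049467i
  m=+6: Y*=+0.404736+0.159281i  Y=-0.136241+0.349803i  product -0.110858+0.119877i
  m=+7: Y*=+0.032650+0.377898i  Y=-0.118253+0.141798i  product -0.057446-0.040058i
  m=+8: Y*=-0.141262+0.086084i  Y=-0.044821+0.027603i  product +0.003955-0.007758i
Σ over m = -0.335995-0.000000i; ×(4π/17) → -0.248367-0.000000i. Real part: -0.248367

-0.248367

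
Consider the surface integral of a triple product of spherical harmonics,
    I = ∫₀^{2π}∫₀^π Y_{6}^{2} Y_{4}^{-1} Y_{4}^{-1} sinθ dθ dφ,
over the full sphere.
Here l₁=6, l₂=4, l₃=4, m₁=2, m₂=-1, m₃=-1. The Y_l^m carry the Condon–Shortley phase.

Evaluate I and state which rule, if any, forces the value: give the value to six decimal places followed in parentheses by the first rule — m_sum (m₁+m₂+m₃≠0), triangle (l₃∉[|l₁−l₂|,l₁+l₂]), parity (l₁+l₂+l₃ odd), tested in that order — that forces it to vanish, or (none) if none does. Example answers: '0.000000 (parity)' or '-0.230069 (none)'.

Checks pass: Σm=0; 14 even; l₃=4∈[2,10].
(2·6+1)(2·4+1)(2·4+1) = 1053
Δ: 6! 6! 2! / 15! → 1/1261260
sum: t=2:+1/4608 t=3:−1/1296 t=4:+1/4608 = -7/20736
3j²(6 4 4; 0 0 0) = Δ·Π!·Σ² = 20/1287  (sign -1)
sum: t=1:−1/8640 t=2:+1/2304 t=3:−1/8640 = 7/34560
3j²(6 4 4; 2 -1 -1) = Δ·Π!·Σ² = 7/429  (sign -1)
combine: 4πI² = 1053·20/1287·7/429 = 420/1573
take √, sign +1: I = 0.14576570
No selection rule forces the value: the integral is nonzero (none).

0.145766 (none)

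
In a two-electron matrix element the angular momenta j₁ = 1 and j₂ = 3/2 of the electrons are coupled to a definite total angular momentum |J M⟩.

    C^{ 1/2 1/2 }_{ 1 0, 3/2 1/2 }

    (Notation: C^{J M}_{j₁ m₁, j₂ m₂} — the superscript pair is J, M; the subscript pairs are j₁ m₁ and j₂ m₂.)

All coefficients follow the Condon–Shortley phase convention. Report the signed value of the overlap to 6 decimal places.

-0.577350

√[2·2!0!1!/4! · 1!1!2!1!1!0!] = √(1/3)
  +(−1)^1/∏(1,1,0,1,0,0)! = -1  (running -1)
⟨..|..⟩ = √(1/3)·(-1) = -0.577350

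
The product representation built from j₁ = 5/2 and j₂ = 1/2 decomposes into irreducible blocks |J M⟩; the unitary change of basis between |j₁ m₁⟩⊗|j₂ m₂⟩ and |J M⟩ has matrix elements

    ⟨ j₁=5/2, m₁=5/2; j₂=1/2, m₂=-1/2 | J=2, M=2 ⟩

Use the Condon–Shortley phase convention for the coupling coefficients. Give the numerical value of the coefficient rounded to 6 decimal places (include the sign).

+0.912871

√[5·1!4!0!/6! · 5!0!0!1!4!0!] = √(480)
  +(−1)^0/∏(0,1,0,0,4,0)! = 1/24  (running 1/24)
⟨..|..⟩ = √(480)·(1/24) = +0.912871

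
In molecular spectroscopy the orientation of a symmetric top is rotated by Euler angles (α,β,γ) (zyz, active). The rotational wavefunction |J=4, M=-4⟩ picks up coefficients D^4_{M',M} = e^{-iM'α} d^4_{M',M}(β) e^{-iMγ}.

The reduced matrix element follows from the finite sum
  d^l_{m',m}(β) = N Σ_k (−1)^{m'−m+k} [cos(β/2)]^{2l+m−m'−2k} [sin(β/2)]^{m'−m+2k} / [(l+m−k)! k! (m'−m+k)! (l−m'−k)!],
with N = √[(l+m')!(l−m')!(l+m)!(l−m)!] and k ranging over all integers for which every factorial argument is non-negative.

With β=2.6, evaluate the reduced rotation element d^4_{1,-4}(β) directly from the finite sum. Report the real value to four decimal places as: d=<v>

d=-0.1190

d^4_{1,-4}(β=2.6000) via the finite sum:
With c≡cos(β/2)=0.267499 and s≡sin(β/2)=0.963558, N=[120·6·1·40320]^{1/2}=5387.986637
k: max(0,(-4)−(1))=0 … min(4+(-4),4−(1))=0
  k=0: (−1)^5·5387.9866/(720)·0.2675^3·0.9636^5 = -0.118973
d^4_{1,-4}(2.6000) = -0.118973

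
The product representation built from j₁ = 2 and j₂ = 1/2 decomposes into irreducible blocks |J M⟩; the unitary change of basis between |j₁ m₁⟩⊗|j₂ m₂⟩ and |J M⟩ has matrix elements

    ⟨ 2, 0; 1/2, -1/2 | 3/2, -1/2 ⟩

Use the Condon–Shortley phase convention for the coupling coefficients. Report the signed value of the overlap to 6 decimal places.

√[4·1!3!0!/5! · 2!2!0!1!1!2!] = √(8/5)
  +(−1)^0/∏(0,1,2,0,1,0)! = 1/2  (running 1/2)
⟨..|..⟩ = √(8/5)·(1/2) = +0.632456

+√(2/5) = +0.632456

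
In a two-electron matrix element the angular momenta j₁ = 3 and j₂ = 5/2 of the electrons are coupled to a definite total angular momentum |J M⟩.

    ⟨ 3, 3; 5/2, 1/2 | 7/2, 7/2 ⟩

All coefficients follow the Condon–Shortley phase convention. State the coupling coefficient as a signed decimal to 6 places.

+√(1/3) = +0.577350

√[8·2!4!3!/10! · 6!0!3!2!7!0!] = √(27648)
  +(−1)^0/∏(0,2,0,3,4,0)! = 1/288  (running 1/288)
⟨..|..⟩ = √(27648)·(1/288) = +0.577350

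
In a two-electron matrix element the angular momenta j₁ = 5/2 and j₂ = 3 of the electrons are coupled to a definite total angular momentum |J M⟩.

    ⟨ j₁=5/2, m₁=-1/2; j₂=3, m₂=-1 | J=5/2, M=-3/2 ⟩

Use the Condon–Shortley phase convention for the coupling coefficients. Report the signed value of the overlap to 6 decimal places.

-0.169031  (= −√(1/35))

triangle: 3!*2!*3!/9! = 72/362880
(j±m)!: 2!*3!*2!*4!*1!*4! = 13824
prefactor² = (2J+1)*Δ*N² = 576/35
  k=1: −1/(1!*2!*2!*1!*0!*2!) = -1/8
  k=2: +1/(2!*1!*1!*0!*1!*3!) = 1/12
Σ = -1/24  ⇒  CG² = 576/35*(-1/24)² = 1/35
CG = −√(1/35) = -0.169031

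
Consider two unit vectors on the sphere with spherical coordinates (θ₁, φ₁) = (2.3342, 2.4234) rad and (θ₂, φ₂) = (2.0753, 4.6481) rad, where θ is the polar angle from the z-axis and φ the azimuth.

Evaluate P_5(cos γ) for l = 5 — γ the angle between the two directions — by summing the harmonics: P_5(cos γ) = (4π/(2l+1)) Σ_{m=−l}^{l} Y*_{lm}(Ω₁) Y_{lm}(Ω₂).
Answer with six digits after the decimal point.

Summing Y*_{l m}(θ₁,φ₁)·Y_{l m}(θ₂,φ₂) over m ∈ [−5, 5]; prefactor 4π/(2·5+1) = 1.142397:
  [-5]  conj(Y_{5,-5})(Ω₁) = (0.082297, -0.039690) ; Y_{5,-5}(Ω₂) = (-0.075390, 0.226400) ; Δ = (0.002781, 0.021624)
  [-4]  conj(Y_{5,-4})(Ω₁) = (0.266561, 0.073435) ; Y_{5,-4}(Ω₂) = (-0.402956, -0.105969) ; Δ = (-0.099631, -0.057838)
  [-3]  conj(Y_{5,-3})(Ω₁) = (0.237456, 0.359462) ; Y_{5,-3}(Ω₂) = (0.049060, -0.251208) ; Δ = (0.101949, -0.042016)
  [-2]  conj(Y_{5,-2})(Ω₁) = (-0.035575, 0.263077) ; Y_{5,-2}(Ω₂) = (-0.186195, -0.024073) ; Δ = (0.012957, -0.048127)
  [-1]  conj(Y_{5,-1})(Ω₁) = (0.155731, -0.136090) ; Y_{5,-1}(Ω₂) = (0.020258, -0.314680) ; Δ = (-0.039670, -0.051762)
  [+0]  conj(Y_{5,0})(Ω₁) = (0.328737, -0.000000) ; Y_{5,0}(Ω₂) = (-0.117801, 0.000000) ; Δ = (-0.038725, 0.000000)
  [+1]  conj(Y_{5,1})(Ω₁) = (-0.155731, -0.136090) ; Y_{5,1}(Ω₂) = (-0.020258, -0.314680) ; Δ = (-0.039670, 0.051762)
  [+2]  conj(Y_{5,2})(Ω₁) = (-0.035575, -0.263077) ; Y_{5,2}(Ω₂) = (-0.186195, 0.024073) ; Δ = (0.012957, 0.048127)
  [+3]  conj(Y_{5,3})(Ω₁) = (-0.237456, 0.359462) ; Y_{5,3}(Ω₂) = (-0.049060, -0.251208) ; Δ = (0.101949, 0.042016)
  [+4]  conj(Y_{5,4})(Ω₁) = (0.266561, -0.073435) ; Y_{5,4}(Ω₂) = (-0.402956, 0.105969) ; Δ = (-0.099631, 0.057838)
  [+5]  conj(Y_{5,5})(Ω₁) = (-0.082297, -0.039690) ; Y_{5,5}(Ω₂) = (0.075390, 0.226400) ; Δ = (0.002781, -0.021624)
Total Σ_m = (-0.081951, 0.000000). Multiply by 1.142397: (-0.093620, 0.000000). P_5(cos γ) = -0.093620

-0.093620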